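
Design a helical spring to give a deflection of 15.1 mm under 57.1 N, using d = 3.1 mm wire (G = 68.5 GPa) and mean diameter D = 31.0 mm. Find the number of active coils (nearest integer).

7

Required rate k = F/δ = 57.1/15.1 = 3.7815 N/mm
N_a = Gd⁴/(8D³k) = (68.5×10³ × 3.1⁴)/(8 × 31.0³ × 3.7815)
    = 6.32612e+06 / 901227 = 7.019 → 7 coils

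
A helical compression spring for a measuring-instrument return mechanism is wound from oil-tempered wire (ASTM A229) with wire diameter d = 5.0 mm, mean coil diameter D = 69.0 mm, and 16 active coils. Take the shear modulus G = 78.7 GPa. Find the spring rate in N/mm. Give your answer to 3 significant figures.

k = Gd⁴/(8D³N_a) = (78.7×10³ × 5.0⁴) / (8 × 69.0³ × 16)
  = 4.91875e+07 / 4.20492e+07 = 1.1698 N/mm

1.17 N/mm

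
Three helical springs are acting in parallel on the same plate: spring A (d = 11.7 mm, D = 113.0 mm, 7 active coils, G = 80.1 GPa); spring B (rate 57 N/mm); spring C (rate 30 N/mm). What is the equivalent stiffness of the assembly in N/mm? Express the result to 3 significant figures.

k_A = Gd⁴/(8D³N_a) = (80.1×10³)(11.7⁴)/(8·113.0³·7) = 18.576 N/mm
Parallel: k_eq = 18.576 + 57 + 30 = 105.58 N/mm

106 N/mm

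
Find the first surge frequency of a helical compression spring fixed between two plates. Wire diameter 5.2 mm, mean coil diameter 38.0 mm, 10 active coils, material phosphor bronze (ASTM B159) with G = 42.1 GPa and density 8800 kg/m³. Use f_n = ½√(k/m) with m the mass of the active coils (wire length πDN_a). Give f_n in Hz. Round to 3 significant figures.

88.6 Hz

k = Gd⁴/(8D³N_a) = (42.1×10³)(5.2⁴)/(8·38.0³·10) = 7.0122 N/mm = 7012.2 N/m
Wire length L = πDN_a = π·38.0·10 = 1193.8 mm
m = ρ·(πd²/4)·L = 8800 × 21.237×10⁻⁶ m² × 1.1938 m = 0.22311 kg
f_n = ½√(k/m) = 0.5·√(7012.2/0.22311) = 0.5·√(31430) = 88.642 Hz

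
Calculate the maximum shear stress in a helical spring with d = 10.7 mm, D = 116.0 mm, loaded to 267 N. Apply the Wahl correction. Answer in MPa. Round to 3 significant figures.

Spring index C = D/d = 116.0/10.7 = 10.8411
K_W = (4C−1)/(4C−4) + 0.615/C = 42.364/39.364 + 0.0567 = 1.1329
τ₀ = 8FD/(πd³) = 8·267·116.0/(π·10.7³) = 247776/3848.6 = 64.381 MPa
τ_max = K·τ₀ = 1.1329 × 64.381 = 72.94 MPa

72.9 MPa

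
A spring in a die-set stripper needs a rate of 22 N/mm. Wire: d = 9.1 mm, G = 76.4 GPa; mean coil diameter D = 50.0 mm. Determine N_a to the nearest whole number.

24

N_a = Gd⁴/(8D³k) = (76.4×10³ × 9.1⁴)/(8 × 50.0³ × 22)
    = 5.23913e+08 / 2.2e+07 = 23.81 → 24 coils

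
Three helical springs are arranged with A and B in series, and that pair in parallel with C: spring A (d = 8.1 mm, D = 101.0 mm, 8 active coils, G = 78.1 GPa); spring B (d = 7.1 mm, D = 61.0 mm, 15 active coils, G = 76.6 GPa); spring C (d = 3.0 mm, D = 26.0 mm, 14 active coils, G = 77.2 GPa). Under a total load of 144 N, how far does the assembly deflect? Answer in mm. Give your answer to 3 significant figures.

k_A = Gd⁴/(8D³N_a) = (78.1×10³)(8.1⁴)/(8·101.0³·8) = 5.0986 N/mm
k_B = Gd⁴/(8D³N_a) = (76.6×10³)(7.1⁴)/(8·61.0³·15) = 7.1465 N/mm
k_C = Gd⁴/(8D³N_a) = (77.2×10³)(3.0⁴)/(8·26.0³·14) = 3.1766 N/mm
Springs A,B series: k_AB = 1/(1/5.0986+1/7.1465) = 2.9756 N/mm; parallel with C: k_eq = 2.9756+3.1766 = 6.1522 N/mm
δ = F/k_eq = 144/6.1522 = 23.406 mm

23.4 mm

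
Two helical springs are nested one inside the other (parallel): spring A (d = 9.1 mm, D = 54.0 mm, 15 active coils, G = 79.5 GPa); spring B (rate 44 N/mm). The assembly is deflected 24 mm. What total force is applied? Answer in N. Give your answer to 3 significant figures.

k_A = Gd⁴/(8D³N_a) = (79.5×10³)(9.1⁴)/(8·54.0³·15) = 28.852 N/mm
Parallel: k_eq = 28.852 + 44 = 72.852 N/mm
F = k_eq·δ = 72.852·24 = 1748.4 N

1750 N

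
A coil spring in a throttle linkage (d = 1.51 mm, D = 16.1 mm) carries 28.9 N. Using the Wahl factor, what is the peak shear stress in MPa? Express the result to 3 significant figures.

391 MPa

Spring index C = D/d = 16.1/1.51 = 10.6623
K_W = (4C−1)/(4C−4) + 0.615/C = 41.649/38.649 + 0.0577 = 1.1353
τ₀ = 8FD/(πd³) = 8·28.9·16.1/(π·1.51³) = 3722.32/10.816 = 344.14 MPa
τ_max = K·τ₀ = 1.1353 × 344.14 = 390.7 MPa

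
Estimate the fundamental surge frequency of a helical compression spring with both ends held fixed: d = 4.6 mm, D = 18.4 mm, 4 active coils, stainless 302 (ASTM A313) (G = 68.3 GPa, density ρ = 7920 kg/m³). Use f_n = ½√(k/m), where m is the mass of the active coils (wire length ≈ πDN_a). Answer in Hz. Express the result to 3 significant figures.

1120 Hz

k = Gd⁴/(8D³N_a) = (68.3×10³)(4.6⁴)/(8·18.4³·4) = 153.41 N/mm = 1.5341e+05 N/m
Wire length L = πDN_a = π·18.4·4 = 231.22 mm
m = ρ·(πd²/4)·L = 7920 × 16.619×10⁻⁶ m² × 0.23122 m = 0.030434 kg
f_n = ½√(k/m) = 0.5·√(1.5341e+05/0.030434) = 0.5·√(5.0407e+06) = 1122.6 Hz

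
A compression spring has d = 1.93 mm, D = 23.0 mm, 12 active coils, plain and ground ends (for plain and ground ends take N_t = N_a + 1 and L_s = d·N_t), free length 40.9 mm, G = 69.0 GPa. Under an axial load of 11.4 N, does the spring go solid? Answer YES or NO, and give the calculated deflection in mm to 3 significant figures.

NO, δ = 13.9 mm

k = Gd⁴/(8D³N_a) = (69.0×10³)(1.93⁴)/(8·23.0³·12) = 0.81964 N/mm
N_t = 13; L_s = 1.93·13 = 25.09 mm; δ_solid = L₀ − L_s = 40.9 − 25.09 = 15.81 mm
δ = F/k = 11.4/0.81964 = 13.909 mm
δ < δ_solid → spring does not go solid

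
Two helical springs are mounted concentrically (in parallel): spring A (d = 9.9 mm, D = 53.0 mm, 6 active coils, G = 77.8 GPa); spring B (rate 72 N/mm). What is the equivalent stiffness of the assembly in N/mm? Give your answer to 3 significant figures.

177 N/mm

k_A = Gd⁴/(8D³N_a) = (77.8×10³)(9.9⁴)/(8·53.0³·6) = 104.58 N/mm
Parallel: k_eq = 104.58 + 72 = 176.58 N/mm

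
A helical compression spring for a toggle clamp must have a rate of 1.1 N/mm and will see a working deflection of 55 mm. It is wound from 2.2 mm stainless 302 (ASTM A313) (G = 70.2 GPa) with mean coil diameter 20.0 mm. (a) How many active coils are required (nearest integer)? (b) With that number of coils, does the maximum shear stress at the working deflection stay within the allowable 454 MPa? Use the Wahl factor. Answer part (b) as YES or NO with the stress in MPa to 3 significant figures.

N_a = Gd⁴/(8D³k) = (70.2×10³)(2.2⁴)/(8·20.0³·1.1) = 23.36 → N_a = 23
Actual rate k = Gd⁴/(8D³·23) = 1.1172 N/mm
Working load F = kδ = 1.1172·55 = 61.444 N
C = 20.0/2.2 = 9.0909; K_W = (4C−1)/(4C−4)+0.615/C = 1.1603
τ_max = K_W·8FD/(πd³) = 1.1603·293.89 = 341.01 MPa
τ_max ≤ 454 MPa → acceptable

(a) 23 coils; (b) YES, τ_max = 341 MPa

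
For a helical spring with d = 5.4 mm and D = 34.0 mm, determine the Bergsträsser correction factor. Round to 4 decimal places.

1.2254

C = D/d = 34.0/5.4 = 6.2963
K_B = (4C+2)/(4C−3) = 27.185/22.185 = 1.2254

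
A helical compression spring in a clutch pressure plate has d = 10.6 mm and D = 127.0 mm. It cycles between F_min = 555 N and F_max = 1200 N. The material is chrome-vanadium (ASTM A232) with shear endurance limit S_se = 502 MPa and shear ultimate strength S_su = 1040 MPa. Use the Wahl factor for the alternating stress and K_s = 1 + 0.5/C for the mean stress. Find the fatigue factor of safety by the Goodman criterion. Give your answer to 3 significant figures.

2.30

C = D/d = 127.0/10.6 = 11.9811; K_W = (4C−1)/(4C−4)+0.615/C = 1.1196; K_s = 1+0.5/C = 1.0417
F_a = (F_max−F_min)/2 = 322.5 N; F_m = (F_max+F_min)/2 = 877.5 N
τ_a = K_W·8F_aD/(πd³) = 1.1196 × 87.57 = 98.046 MPa
τ_m = K_s·8F_mD/(πd³) = 1.0417 × 238.27 = 248.22 MPa
Goodman: 1/n_f = τ_a/S_se + τ_m/S_su = 98.046/502 + 248.22/1040 = 0.19531 + 0.23867 = 0.43398
n_f = 1/0.43398 = 2.304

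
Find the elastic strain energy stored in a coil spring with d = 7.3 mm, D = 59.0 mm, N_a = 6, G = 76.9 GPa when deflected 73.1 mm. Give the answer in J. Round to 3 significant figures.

k = Gd⁴/(8D³N_a) = (76.9×10³)(7.3⁴)/(8·59.0³·6) = 22.152 N/mm
U = ½kδ² = 0.5 × 22.152 × 73.1² = 59187 N·mm = 59.187 J

59.2 J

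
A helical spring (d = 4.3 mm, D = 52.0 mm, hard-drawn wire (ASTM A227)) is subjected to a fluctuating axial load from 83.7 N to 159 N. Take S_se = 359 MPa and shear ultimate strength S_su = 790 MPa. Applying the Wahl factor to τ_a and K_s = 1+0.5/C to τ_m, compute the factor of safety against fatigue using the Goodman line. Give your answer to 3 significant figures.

2.17

C = D/d = 52.0/4.3 = 12.0930; K_W = (4C−1)/(4C−4)+0.615/C = 1.1185; K_s = 1+0.5/C = 1.0413
F_a = (F_max−F_min)/2 = 37.65 N; F_m = (F_max+F_min)/2 = 121.35 N
τ_a = K_W·8F_aD/(πd³) = 1.1185 × 62.705 = 70.134 MPa
τ_m = K_s·8F_mD/(πd³) = 1.0413 × 202.11 = 210.46 MPa
Goodman: 1/n_f = τ_a/S_se + τ_m/S_su = 70.134/359 + 210.46/790 = 0.19536 + 0.26641 = 0.46177
n_f = 1/0.46177 = 2.166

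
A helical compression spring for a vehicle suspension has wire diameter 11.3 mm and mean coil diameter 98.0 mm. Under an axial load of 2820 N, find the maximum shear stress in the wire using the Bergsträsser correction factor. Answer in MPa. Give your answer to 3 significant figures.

565 MPa

Spring index C = D/d = 98.0/11.3 = 8.6726
K_B = (4C+2)/(4C−3) = 36.690/31.690 = 1.1578
τ₀ = 8FD/(πd³) = 8·2820·98.0/(π·11.3³) = 2.21088e+06/4533 = 487.73 MPa
τ_max = K·τ₀ = 1.1578 × 487.73 = 564.68 MPa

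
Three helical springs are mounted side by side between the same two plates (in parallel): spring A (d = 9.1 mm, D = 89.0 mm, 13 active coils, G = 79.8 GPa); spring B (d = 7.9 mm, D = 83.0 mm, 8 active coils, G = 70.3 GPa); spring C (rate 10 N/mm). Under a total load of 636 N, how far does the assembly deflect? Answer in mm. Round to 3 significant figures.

25.5 mm

k_A = Gd⁴/(8D³N_a) = (79.8×10³)(9.1⁴)/(8·89.0³·13) = 7.4639 N/mm
k_B = Gd⁴/(8D³N_a) = (70.3×10³)(7.9⁴)/(8·83.0³·8) = 7.4825 N/mm
Parallel: k_eq = 7.4639 + 7.4825 + 10 = 24.946 N/mm
δ = F/k_eq = 636/24.946 = 25.495 mm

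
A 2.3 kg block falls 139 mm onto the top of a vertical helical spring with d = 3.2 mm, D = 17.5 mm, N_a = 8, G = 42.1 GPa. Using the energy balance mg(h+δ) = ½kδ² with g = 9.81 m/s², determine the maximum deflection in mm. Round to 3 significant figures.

23.9 mm

k = Gd⁴/(8D³N_a) = (42.1×10³)(3.2⁴)/(8·17.5³·8) = 12.87 N/mm
W = mg = 2.3 × 9.81 = 22.563 N
½kδ² − Wδ − Wh = 0 → δ = (W + √(W² + 2kWh))/k
δ = (22.563 + √(509.09 + 80729))/12.87 = (22.563 + 285.02)/12.87 = 23.899 mm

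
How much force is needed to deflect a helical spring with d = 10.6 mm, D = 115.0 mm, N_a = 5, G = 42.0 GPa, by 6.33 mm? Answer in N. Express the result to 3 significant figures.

55.2 N

k = Gd⁴/(8D³N_a) = (42.0×10³)(10.6⁴)/(8·115.0³·5) = 8.716 N/mm
F = k·δ = 8.716 × 6.33 = 55.173 N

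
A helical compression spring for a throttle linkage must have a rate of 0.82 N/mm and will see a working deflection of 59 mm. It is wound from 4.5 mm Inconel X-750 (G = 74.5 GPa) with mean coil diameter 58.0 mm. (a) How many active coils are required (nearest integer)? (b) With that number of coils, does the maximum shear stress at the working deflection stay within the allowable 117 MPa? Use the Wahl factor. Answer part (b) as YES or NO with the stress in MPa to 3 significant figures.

N_a = Gd⁴/(8D³k) = (74.5×10³)(4.5⁴)/(8·58.0³·0.82) = 23.87 → N_a = 24
Actual rate k = Gd⁴/(8D³·24) = 0.81549 N/mm
Working load F = kδ = 0.81549·59 = 48.114 N
C = 58.0/4.5 = 12.8889; K_W = (4C−1)/(4C−4)+0.615/C = 1.1108
τ_max = K_W·8FD/(πd³) = 1.1108·77.984 = 86.624 MPa
τ_max ≤ 117 MPa → acceptable

(a) 24 coils; (b) YES, τ_max = 86.6 MPa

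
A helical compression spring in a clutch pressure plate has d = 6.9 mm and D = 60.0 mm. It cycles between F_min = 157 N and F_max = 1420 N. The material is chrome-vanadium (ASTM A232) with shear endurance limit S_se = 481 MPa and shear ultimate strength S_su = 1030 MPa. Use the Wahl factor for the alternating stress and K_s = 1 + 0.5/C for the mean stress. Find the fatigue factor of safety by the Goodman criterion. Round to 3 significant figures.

C = D/d = 60.0/6.9 = 8.6957; K_W = (4C−1)/(4C−4)+0.615/C = 1.1682; K_s = 1+0.5/C = 1.0575
F_a = (F_max−F_min)/2 = 631.5 N; F_m = (F_max+F_min)/2 = 788.5 N
τ_a = K_W·8F_aD/(πd³) = 1.1682 × 293.71 = 343.11 MPa
τ_m = K_s·8F_mD/(πd³) = 1.0575 × 366.73 = 387.82 MPa
Goodman: 1/n_f = τ_a/S_se + τ_m/S_su = 343.11/481 + 387.82/1030 = 0.71332 + 0.37652 = 1.0898
n_f = 1/1.0898 = 0.9176

0.918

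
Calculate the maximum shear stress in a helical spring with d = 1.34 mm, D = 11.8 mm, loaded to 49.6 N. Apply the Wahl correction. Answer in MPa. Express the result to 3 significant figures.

722 MPa

Spring index C = D/d = 11.8/1.34 = 8.8060
K_W = (4C−1)/(4C−4) + 0.615/C = 34.224/31.224 + 0.0698 = 1.1659
τ₀ = 8FD/(πd³) = 8·49.6·11.8/(π·1.34³) = 4682.24/7.559 = 619.43 MPa
τ_max = K·τ₀ = 1.1659 × 619.43 = 722.2 MPa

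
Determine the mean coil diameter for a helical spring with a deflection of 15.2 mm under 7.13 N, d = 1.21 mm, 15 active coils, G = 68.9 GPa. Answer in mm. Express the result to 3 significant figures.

13.8 mm

Required rate k = F/δ = 7.13/15.2 = 0.46908 N/mm
D = (Gd⁴/(8N_a·k))^(1/3) = (68.9×10³·1.21⁴/(8·15·0.46908))^(1/3)
  = (2623.82)^(1/3) = 13.7925 mm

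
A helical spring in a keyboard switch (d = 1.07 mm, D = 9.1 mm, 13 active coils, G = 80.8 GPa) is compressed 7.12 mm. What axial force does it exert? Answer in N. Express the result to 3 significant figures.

9.62 N

k = Gd⁴/(8D³N_a) = (80.8×10³)(1.07⁴)/(8·9.1³·13) = 1.3514 N/mm
F = k·δ = 1.3514 × 7.12 = 9.6221 N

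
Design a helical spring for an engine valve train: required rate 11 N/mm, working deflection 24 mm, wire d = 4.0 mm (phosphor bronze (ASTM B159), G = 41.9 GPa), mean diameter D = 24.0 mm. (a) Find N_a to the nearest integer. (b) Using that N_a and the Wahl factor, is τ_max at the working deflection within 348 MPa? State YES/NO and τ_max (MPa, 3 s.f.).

(a) 9 coils; (b) YES, τ_max = 309 MPa

N_a = Gd⁴/(8D³k) = (41.9×10³)(4.0⁴)/(8·24.0³·11) = 8.817 → N_a = 9
Actual rate k = Gd⁴/(8D³·9) = 10.777 N/mm
Working load F = kδ = 10.777·24 = 258.64 N
C = 24.0/4.0 = 6.0000; K_W = (4C−1)/(4C−4)+0.615/C = 1.2525
τ_max = K_W·8FD/(πd³) = 1.2525·246.98 = 309.35 MPa
τ_max ≤ 348 MPa → acceptable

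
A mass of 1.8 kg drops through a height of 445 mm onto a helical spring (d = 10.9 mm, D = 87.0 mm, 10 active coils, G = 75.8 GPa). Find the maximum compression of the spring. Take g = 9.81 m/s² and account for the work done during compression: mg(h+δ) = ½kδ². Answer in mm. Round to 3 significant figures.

28.7 mm

k = Gd⁴/(8D³N_a) = (75.8×10³)(10.9⁴)/(8·87.0³·10) = 20.311 N/mm
W = mg = 1.8 × 9.81 = 17.658 N
½kδ² − Wδ − Wh = 0 → δ = (W + √(W² + 2kWh))/k
δ = (17.658 + √(311.8 + 319197))/20.311 = (17.658 + 565.25)/20.311 = 28.699 mm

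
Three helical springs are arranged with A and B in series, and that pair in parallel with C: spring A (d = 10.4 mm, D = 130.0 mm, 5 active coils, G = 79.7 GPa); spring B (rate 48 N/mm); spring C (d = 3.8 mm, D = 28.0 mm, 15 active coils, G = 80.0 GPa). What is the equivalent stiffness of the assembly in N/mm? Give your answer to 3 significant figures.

15.0 N/mm

k_A = Gd⁴/(8D³N_a) = (79.7×10³)(10.4⁴)/(8·130.0³·5) = 10.61 N/mm
k_C = Gd⁴/(8D³N_a) = (80.0×10³)(3.8⁴)/(8·28.0³·15) = 6.3324 N/mm
Springs A,B series: k_AB = 1/(1/10.61+1/48) = 8.6891 N/mm; parallel with C: k_eq = 8.6891+6.3324 = 15.021 N/mm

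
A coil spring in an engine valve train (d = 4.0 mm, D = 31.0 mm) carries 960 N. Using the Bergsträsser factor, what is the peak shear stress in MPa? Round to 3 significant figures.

1400 MPa

Spring index C = D/d = 31.0/4.0 = 7.7500
K_B = (4C+2)/(4C−3) = 33.000/28.000 = 1.1786
τ₀ = 8FD/(πd³) = 8·960·31.0/(π·4.0³) = 238080/201.06 = 1184.1 MPa
τ_max = K·τ₀ = 1.1786 × 1184.1 = 1395.6 MPa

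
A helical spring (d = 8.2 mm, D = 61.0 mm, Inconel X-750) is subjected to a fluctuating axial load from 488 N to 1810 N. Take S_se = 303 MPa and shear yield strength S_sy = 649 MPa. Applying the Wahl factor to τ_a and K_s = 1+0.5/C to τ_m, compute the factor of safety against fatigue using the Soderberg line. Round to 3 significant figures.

C = D/d = 61.0/8.2 = 7.4390; K_W = (4C−1)/(4C−4)+0.615/C = 1.1991; K_s = 1+0.5/C = 1.0672
F_a = (F_max−F_min)/2 = 661 N; F_m = (F_max+F_min)/2 = 1149 N
τ_a = K_W·8F_aD/(πd³) = 1.1991 × 186.22 = 223.31 MPa
τ_m = K_s·8F_mD/(πd³) = 1.0672 × 323.7 = 345.46 MPa
Soderberg: 1/n_f = τ_a/S_se + τ_m/S_sy = 223.31/303 + 345.46/649 = 0.73699 + 0.53230 = 1.2693
n_f = 1/1.2693 = 0.7878

0.788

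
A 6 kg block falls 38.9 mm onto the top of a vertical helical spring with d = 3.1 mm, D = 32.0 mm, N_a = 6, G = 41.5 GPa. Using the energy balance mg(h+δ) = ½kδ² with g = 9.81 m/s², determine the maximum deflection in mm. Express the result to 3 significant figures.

73.8 mm

k = Gd⁴/(8D³N_a) = (41.5×10³)(3.1⁴)/(8·32.0³·6) = 2.4367 N/mm
W = mg = 6 × 9.81 = 58.86 N
½kδ² − Wδ − Wh = 0 → δ = (W + √(W² + 2kWh))/k
δ = (58.86 + √(3464.5 + 11158.4))/2.4367 = (58.86 + 120.93)/2.4367 = 73.782 mm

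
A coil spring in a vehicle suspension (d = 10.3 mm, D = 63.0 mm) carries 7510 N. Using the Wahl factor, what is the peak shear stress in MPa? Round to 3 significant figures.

1380 MPa

Spring index C = D/d = 63.0/10.3 = 6.1165
K_W = (4C−1)/(4C−4) + 0.615/C = 23.466/20.466 + 0.1005 = 1.2471
τ₀ = 8FD/(πd³) = 8·7510·63.0/(π·10.3³) = 3.78504e+06/3432.9 = 1102.6 MPa
τ_max = K·τ₀ = 1.2471 × 1102.6 = 1375.1 MPa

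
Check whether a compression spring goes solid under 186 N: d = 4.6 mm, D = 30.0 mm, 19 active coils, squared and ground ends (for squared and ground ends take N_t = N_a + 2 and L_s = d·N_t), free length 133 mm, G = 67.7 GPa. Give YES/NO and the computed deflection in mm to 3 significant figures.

k = Gd⁴/(8D³N_a) = (67.7×10³)(4.6⁴)/(8·30.0³·19) = 7.3861 N/mm
N_t = 21; L_s = 4.6·21 = 96.6 mm; δ_solid = L₀ − L_s = 133 − 96.6 = 36.4 mm
δ = F/k = 186/7.3861 = 25.183 mm
δ < δ_solid → spring does not go solid

NO, δ = 25.2 mm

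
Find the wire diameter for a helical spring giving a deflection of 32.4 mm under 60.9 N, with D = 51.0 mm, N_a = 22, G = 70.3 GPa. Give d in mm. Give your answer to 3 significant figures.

5.00 mm

Required rate k = F/δ = 60.9/32.4 = 1.8796 N/mm
d = (8D³N_a·k / G)^(1/4) = (8·51.0³·22·1.8796 / (70.3×10³))^0.25
  = (624.22)^0.25 = 4.9984 mm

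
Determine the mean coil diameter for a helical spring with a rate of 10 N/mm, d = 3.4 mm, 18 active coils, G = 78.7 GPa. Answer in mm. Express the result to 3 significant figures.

19.4 mm

D = (Gd⁴/(8N_a·k))^(1/3) = (78.7×10³·3.4⁴/(8·18·10))^(1/3)
  = (7303.45)^(1/3) = 19.4018 mm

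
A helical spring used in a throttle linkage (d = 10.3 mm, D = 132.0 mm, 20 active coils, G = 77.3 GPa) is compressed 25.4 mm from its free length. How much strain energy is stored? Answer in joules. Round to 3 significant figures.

0.763 J

k = Gd⁴/(8D³N_a) = (77.3×10³)(10.3⁴)/(8·132.0³·20) = 2.3642 N/mm
U = ½kδ² = 0.5 × 2.3642 × 25.4² = 762.65 N·mm = 0.76265 J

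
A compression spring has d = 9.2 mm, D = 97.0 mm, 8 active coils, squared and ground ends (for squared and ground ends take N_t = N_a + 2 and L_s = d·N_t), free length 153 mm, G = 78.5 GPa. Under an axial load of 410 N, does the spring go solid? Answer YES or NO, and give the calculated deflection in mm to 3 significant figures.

k = Gd⁴/(8D³N_a) = (78.5×10³)(9.2⁴)/(8·97.0³·8) = 9.6278 N/mm
N_t = 10; L_s = 9.2·10 = 92 mm; δ_solid = L₀ − L_s = 153 − 92 = 61 mm
δ = F/k = 410/9.6278 = 42.585 mm
δ < δ_solid → spring does not go solid

NO, δ = 42.6 mm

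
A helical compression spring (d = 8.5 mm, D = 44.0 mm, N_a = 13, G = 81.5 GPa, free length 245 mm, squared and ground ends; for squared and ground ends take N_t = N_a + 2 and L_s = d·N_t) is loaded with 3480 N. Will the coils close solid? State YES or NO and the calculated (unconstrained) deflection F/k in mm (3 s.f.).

k = Gd⁴/(8D³N_a) = (81.5×10³)(8.5⁴)/(8·44.0³·13) = 48.022 N/mm
N_t = 15; L_s = 8.5·15 = 127.5 mm; δ_solid = L₀ − L_s = 245 − 127.5 = 117.5 mm
δ = F/k = 3480/48.022 = 72.467 mm
δ < δ_solid → spring does not go solid

NO, δ = 72.5 mm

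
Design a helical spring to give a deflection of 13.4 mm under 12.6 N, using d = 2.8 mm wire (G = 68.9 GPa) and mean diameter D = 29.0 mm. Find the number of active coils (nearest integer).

Required rate k = F/δ = 12.6/13.4 = 0.9403 N/mm
N_a = Gd⁴/(8D³k) = (68.9×10³ × 2.8⁴)/(8 × 29.0³ × 0.9403)
    = 4.23498e+06 / 183464 = 23.08 → 23 coils

23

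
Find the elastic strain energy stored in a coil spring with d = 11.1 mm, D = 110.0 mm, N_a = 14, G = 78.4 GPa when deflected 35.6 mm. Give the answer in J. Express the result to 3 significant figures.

k = Gd⁴/(8D³N_a) = (78.4×10³)(11.1⁴)/(8·110.0³·14) = 7.9838 N/mm
U = ½kδ² = 0.5 × 7.9838 × 35.6² = 5059.2 N·mm = 5.0592 J

5.06 J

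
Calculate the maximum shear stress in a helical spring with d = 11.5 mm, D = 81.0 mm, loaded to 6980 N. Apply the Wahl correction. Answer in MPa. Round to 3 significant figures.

1150 MPa

Spring index C = D/d = 81.0/11.5 = 7.0435
K_W = (4C−1)/(4C−4) + 0.615/C = 27.174/24.174 + 0.0873 = 1.2114
τ₀ = 8FD/(πd³) = 8·6980·81.0/(π·11.5³) = 4.52304e+06/4778 = 946.64 MPa
τ_max = K·τ₀ = 1.2114 × 946.64 = 1146.8 MPa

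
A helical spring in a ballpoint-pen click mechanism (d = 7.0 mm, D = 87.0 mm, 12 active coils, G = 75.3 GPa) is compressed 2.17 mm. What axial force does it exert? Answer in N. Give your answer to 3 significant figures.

6.21 N

k = Gd⁴/(8D³N_a) = (75.3×10³)(7.0⁴)/(8·87.0³·12) = 2.8599 N/mm
F = k·δ = 2.8599 × 2.17 = 6.2061 N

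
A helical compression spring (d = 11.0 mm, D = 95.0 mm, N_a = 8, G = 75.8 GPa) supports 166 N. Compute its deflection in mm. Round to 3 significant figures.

8.21 mm

k = Gd⁴/(8D³N_a) = (75.8×10³)(11.0⁴)/(8·95.0³·8) = 20.225 N/mm
δ = F/k = 166 / 20.225 = 8.2077 mm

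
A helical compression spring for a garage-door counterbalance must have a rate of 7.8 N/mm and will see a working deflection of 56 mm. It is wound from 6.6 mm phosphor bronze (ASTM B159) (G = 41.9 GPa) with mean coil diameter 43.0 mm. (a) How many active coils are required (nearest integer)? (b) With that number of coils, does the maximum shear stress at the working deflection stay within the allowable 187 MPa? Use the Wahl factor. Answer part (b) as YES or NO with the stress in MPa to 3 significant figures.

N_a = Gd⁴/(8D³k) = (41.9×10³)(6.6⁴)/(8·43.0³·7.8) = 16.03 → N_a = 16
Actual rate k = Gd⁴/(8D³·16) = 7.8122 N/mm
Working load F = kδ = 7.8122·56 = 437.48 N
C = 43.0/6.6 = 6.5152; K_W = (4C−1)/(4C−4)+0.615/C = 1.2304
τ_max = K_W·8FD/(πd³) = 1.2304·166.62 = 205.01 MPa
τ_max > 187 MPa → exceeds allowable

(a) 16 coils; (b) NO, τ_max = 205 MPa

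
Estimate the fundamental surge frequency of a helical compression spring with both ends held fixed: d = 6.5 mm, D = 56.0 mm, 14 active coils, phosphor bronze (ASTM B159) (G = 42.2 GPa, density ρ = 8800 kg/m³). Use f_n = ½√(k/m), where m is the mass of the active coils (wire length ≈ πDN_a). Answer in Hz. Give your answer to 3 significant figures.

36.5 Hz

k = Gd⁴/(8D³N_a) = (42.2×10³)(6.5⁴)/(8·56.0³·14) = 3.8299 N/mm = 3829.9 N/m
Wire length L = πDN_a = π·56.0·14 = 2463 mm
m = ρ·(πd²/4)·L = 8800 × 33.183×10⁻⁶ m² × 2.463 m = 0.71923 kg
f_n = ½√(k/m) = 0.5·√(3829.9/0.71923) = 0.5·√(5325) = 36.486 Hz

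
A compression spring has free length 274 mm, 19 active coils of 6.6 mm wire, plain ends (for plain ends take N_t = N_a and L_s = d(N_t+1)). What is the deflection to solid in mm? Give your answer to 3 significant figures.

142 mm

N_t = 19; L_s = 6.6·20 = 132 mm
δ_solid = L₀ − L_s = 274 − 132 = 142 mm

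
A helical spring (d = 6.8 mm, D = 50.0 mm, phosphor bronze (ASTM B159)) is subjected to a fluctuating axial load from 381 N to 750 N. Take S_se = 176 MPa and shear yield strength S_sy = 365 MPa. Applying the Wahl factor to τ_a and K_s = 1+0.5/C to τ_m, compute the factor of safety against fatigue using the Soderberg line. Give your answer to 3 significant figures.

0.847

C = D/d = 50.0/6.8 = 7.3529; K_W = (4C−1)/(4C−4)+0.615/C = 1.2017; K_s = 1+0.5/C = 1.0680
F_a = (F_max−F_min)/2 = 184.5 N; F_m = (F_max+F_min)/2 = 565.5 N
τ_a = K_W·8F_aD/(πd³) = 1.2017 × 74.71 = 89.779 MPa
τ_m = K_s·8F_mD/(πd³) = 1.0680 × 228.99 = 244.56 MPa
Soderberg: 1/n_f = τ_a/S_se + τ_m/S_sy = 89.779/176 + 244.56/365 = 0.51011 + 0.67003 = 1.1801
n_f = 1/1.1801 = 0.8474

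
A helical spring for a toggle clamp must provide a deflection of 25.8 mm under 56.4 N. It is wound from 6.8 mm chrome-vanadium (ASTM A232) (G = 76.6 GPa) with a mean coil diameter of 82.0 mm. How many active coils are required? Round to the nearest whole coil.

Required rate k = F/δ = 56.4/25.8 = 2.186 N/mm
N_a = Gd⁴/(8D³k) = (76.6×10³ × 6.8⁴)/(8 × 82.0³ × 2.186)
    = 1.63781e+08 / 9.64253e+06 = 16.99 → 17 coils

17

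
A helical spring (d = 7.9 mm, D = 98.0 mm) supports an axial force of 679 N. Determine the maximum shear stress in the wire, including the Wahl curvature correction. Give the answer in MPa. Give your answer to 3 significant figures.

Spring index C = D/d = 98.0/7.9 = 12.4051
K_W = (4C−1)/(4C−4) + 0.615/C = 48.620/45.620 + 0.0496 = 1.1153
τ₀ = 8FD/(πd³) = 8·679·98.0/(π·7.9³) = 532336/1548.9 = 343.68 MPa
τ_max = K·τ₀ = 1.1153 × 343.68 = 383.32 MPa

383 MPa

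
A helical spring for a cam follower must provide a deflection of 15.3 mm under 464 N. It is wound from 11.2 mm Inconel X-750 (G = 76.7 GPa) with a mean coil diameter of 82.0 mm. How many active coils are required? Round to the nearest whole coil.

Required rate k = F/δ = 464/15.3 = 30.327 N/mm
N_a = Gd⁴/(8D³k) = (76.7×10³ × 11.2⁴)/(8 × 82.0³ × 30.327)
    = 1.20689e+09 / 1.3377e+08 = 9.022 → 9 coils

9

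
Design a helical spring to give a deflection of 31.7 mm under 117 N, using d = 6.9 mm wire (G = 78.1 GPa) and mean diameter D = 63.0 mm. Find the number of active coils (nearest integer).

24

Required rate k = F/δ = 117/31.7 = 3.6909 N/mm
N_a = Gd⁴/(8D³k) = (78.1×10³ × 6.9⁴)/(8 × 63.0³ × 3.6909)
    = 1.7703e+08 / 7.38309e+06 = 23.98 → 24 coils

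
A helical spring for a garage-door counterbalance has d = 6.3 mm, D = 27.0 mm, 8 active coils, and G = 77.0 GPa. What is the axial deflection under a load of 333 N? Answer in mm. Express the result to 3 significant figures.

k = Gd⁴/(8D³N_a) = (77.0×10³)(6.3⁴)/(8·27.0³·8) = 96.29 N/mm
δ = F/k = 333 / 96.29 = 3.4583 mm

3.46 mm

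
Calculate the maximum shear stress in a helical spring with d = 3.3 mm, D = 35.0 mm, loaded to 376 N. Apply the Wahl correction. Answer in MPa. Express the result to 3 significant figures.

1060 MPa

Spring index C = D/d = 35.0/3.3 = 10.6061
K_W = (4C−1)/(4C−4) + 0.615/C = 41.424/38.424 + 0.0580 = 1.1361
τ₀ = 8FD/(πd³) = 8·376·35.0/(π·3.3³) = 105280/112.9 = 932.51 MPa
τ_max = K·τ₀ = 1.1361 × 932.51 = 1059.4 MPa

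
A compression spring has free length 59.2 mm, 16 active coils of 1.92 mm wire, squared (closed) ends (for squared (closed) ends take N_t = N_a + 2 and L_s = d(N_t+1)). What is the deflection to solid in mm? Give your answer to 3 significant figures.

22.7 mm

N_t = 18; L_s = 1.92·19 = 36.48 mm
δ_solid = L₀ − L_s = 59.2 − 36.48 = 22.72 mm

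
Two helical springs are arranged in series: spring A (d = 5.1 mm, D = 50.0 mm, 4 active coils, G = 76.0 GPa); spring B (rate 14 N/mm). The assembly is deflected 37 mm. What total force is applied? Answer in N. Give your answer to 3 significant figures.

248 N

k_A = Gd⁴/(8D³N_a) = (76.0×10³)(5.1⁴)/(8·50.0³·4) = 12.854 N/mm
Series: 1/k_eq = 1/12.854 + 1/14 = 0.14923; k_eq = 6.7012 N/mm
F = k_eq·δ = 6.7012·37 = 247.95 N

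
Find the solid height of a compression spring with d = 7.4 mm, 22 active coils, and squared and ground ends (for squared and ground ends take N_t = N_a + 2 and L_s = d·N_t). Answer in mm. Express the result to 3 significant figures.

178 mm

squared and ground ends: N_t = N_a + 2 = 22 + 2 = 24
L_s = d·N_t = 7.4 × 24 = 177.6 mm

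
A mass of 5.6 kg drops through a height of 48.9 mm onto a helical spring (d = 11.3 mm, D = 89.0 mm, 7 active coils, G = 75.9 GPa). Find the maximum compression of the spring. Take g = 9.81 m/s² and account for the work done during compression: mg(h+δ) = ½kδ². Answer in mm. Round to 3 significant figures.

15.0 mm

k = Gd⁴/(8D³N_a) = (75.9×10³)(11.3⁴)/(8·89.0³·7) = 31.347 N/mm
W = mg = 5.6 × 9.81 = 54.936 N
½kδ² − Wδ − Wh = 0 → δ = (W + √(W² + 2kWh))/k
δ = (54.936 + √(3018 + 168420))/31.347 = (54.936 + 414.05)/31.347 = 14.961 mm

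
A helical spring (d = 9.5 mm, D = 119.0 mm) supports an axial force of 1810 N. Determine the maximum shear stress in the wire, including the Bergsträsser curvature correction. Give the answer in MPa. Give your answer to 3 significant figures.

708 MPa

Spring index C = D/d = 119.0/9.5 = 12.5263
K_B = (4C+2)/(4C−3) = 52.105/47.105 = 1.1061
τ₀ = 8FD/(πd³) = 8·1810·119.0/(π·9.5³) = 1.72312e+06/2693.5 = 639.73 MPa
τ_max = K·τ₀ = 1.1061 × 639.73 = 707.63 MPa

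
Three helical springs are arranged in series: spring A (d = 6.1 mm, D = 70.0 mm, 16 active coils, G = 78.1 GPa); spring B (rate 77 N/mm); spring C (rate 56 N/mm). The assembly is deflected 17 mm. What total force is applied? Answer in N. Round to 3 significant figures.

38.9 N

k_A = Gd⁴/(8D³N_a) = (78.1×10³)(6.1⁴)/(8·70.0³·16) = 2.463 N/mm
Series: 1/k_eq = 1/2.463 + 1/77 + 1/56 = 0.43685; k_eq = 2.2891 N/mm
F = k_eq·δ = 2.2891·17 = 38.915 N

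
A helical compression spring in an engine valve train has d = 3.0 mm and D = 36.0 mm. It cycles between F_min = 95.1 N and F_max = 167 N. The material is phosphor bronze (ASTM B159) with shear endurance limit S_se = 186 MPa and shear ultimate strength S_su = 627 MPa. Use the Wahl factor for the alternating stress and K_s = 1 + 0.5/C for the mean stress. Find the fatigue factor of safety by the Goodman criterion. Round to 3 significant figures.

0.678

C = D/d = 36.0/3.0 = 12.0000; K_W = (4C−1)/(4C−4)+0.615/C = 1.1194; K_s = 1+0.5/C = 1.0417
F_a = (F_max−F_min)/2 = 35.95 N; F_m = (F_max+F_min)/2 = 131.05 N
τ_a = K_W·8F_aD/(πd³) = 1.1194 × 122.06 = 136.64 MPa
τ_m = K_s·8F_mD/(πd³) = 1.0417 × 444.95 = 463.49 MPa
Goodman: 1/n_f = τ_a/S_se + τ_m/S_su = 136.64/186 + 463.49/627 = 0.73462 + 0.73923 = 1.4738
n_f = 1/1.4738 = 0.6785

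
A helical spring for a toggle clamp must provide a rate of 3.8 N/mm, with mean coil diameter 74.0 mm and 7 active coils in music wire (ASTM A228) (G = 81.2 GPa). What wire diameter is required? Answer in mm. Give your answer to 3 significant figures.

d = (8D³N_a·k / G)^(1/4) = (8·74.0³·7·3.8 / (81.2×10³))^0.25
  = (1062)^0.25 = 5.7086 mm

5.71 mm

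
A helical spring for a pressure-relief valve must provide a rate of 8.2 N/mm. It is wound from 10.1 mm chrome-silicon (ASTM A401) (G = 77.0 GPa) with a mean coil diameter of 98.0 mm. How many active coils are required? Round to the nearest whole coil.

13

N_a = Gd⁴/(8D³k) = (77.0×10³ × 10.1⁴)/(8 × 98.0³ × 8.2)
    = 8.01265e+08 / 6.17422e+07 = 12.98 → 13 coils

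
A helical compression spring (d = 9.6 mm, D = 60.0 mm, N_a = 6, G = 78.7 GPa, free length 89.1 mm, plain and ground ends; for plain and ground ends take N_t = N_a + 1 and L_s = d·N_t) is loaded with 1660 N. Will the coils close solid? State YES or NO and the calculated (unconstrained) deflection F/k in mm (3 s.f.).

YES, δ = 25.7 mm

k = Gd⁴/(8D³N_a) = (78.7×10³)(9.6⁴)/(8·60.0³·6) = 64.471 N/mm
N_t = 7; L_s = 9.6·7 = 67.2 mm; δ_solid = L₀ − L_s = 89.1 − 67.2 = 21.9 mm
δ = F/k = 1660/64.471 = 25.748 mm
δ ≥ δ_solid → spring goes solid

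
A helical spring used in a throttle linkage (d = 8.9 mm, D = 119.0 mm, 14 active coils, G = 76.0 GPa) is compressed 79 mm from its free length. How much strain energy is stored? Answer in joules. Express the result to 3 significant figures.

k = Gd⁴/(8D³N_a) = (76.0×10³)(8.9⁴)/(8·119.0³·14) = 2.5265 N/mm
U = ½kδ² = 0.5 × 2.5265 × 79² = 7883.9 N·mm = 7.8839 J

7.88 J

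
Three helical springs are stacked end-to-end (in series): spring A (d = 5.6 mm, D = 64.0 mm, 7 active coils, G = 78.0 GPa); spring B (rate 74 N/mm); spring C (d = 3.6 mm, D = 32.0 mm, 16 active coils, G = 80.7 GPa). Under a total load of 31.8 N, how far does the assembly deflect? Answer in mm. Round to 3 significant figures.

k_A = Gd⁴/(8D³N_a) = (78.0×10³)(5.6⁴)/(8·64.0³·7) = 5.2254 N/mm
k_C = Gd⁴/(8D³N_a) = (80.7×10³)(3.6⁴)/(8·32.0³·16) = 3.2316 N/mm
Series: 1/k_eq = 1/5.2254 + 1/74 + 1/3.2316 = 0.51433; k_eq = 1.9443 N/mm
δ = F/k_eq = 31.8/1.9443 = 16.356 mm

16.4 mm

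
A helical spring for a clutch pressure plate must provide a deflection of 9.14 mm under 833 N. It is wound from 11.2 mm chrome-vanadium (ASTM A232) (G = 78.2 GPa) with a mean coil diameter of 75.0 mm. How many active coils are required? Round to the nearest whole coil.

Required rate k = F/δ = 833/9.14 = 91.138 N/mm
N_a = Gd⁴/(8D³k) = (78.2×10³ × 11.2⁴)/(8 × 75.0³ × 91.138)
    = 1.23049e+09 / 3.0759e+08 = 4 → 4 coils

4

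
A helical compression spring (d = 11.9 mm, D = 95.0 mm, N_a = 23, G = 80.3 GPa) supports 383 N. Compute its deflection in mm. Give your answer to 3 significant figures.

k = Gd⁴/(8D³N_a) = (80.3×10³)(11.9⁴)/(8·95.0³·23) = 10.207 N/mm
δ = F/k = 383 / 10.207 = 37.522 mm

37.5 mm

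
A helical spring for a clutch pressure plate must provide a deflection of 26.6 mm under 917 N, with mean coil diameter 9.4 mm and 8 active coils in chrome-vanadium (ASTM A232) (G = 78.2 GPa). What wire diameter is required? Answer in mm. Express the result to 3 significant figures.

2.20 mm

Required rate k = F/δ = 917/26.6 = 34.474 N/mm
d = (8D³N_a·k / G)^(1/4) = (8·9.4³·8·34.474 / (78.2×10³))^0.25
  = (23.434)^0.25 = 2.2002 mm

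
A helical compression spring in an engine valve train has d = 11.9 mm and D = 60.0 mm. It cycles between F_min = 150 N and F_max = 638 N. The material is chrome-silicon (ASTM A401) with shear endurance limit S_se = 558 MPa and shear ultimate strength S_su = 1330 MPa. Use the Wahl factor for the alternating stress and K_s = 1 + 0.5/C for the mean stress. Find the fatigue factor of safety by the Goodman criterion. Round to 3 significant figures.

C = D/d = 60.0/11.9 = 5.0420; K_W = (4C−1)/(4C−4)+0.615/C = 1.3075; K_s = 1+0.5/C = 1.0992
F_a = (F_max−F_min)/2 = 244 N; F_m = (F_max+F_min)/2 = 394 N
τ_a = K_W·8F_aD/(πd³) = 1.3075 × 22.123 = 28.926 MPa
τ_m = K_s·8F_mD/(πd³) = 1.0992 × 35.723 = 39.265 MPa
Goodman: 1/n_f = τ_a/S_se + τ_m/S_su = 28.926/558 + 39.265/1330 = 0.05184 + 0.02952 = 0.081362
n_f = 1/0.081362 = 12.29

12.3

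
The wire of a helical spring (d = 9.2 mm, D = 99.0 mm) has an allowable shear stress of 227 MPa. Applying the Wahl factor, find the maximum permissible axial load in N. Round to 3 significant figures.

C = D/d = 99.0/9.2 = 10.7609
K_W = (4C−1)/(4C−4) + 0.615/C = 42.043/39.043 + 0.0572 = 1.1340
τ_max = K·8FD/(πd³) → F_max = τ_allow·πd³/(8DK)
F_max = 227·π·9.2³/(8·99.0·1.1340) = 5.5531e+05/898.12 = 618.31 N

618 N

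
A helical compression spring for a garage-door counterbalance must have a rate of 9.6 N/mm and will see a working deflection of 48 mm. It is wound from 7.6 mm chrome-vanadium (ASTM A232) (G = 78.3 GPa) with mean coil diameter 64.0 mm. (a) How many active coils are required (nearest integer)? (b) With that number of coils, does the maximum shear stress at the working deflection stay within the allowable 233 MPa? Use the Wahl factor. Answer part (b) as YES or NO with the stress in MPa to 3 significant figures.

N_a = Gd⁴/(8D³k) = (78.3×10³)(7.6⁴)/(8·64.0³·9.6) = 12.98 → N_a = 13
Actual rate k = Gd⁴/(8D³·13) = 9.5817 N/mm
Working load F = kδ = 9.5817·48 = 459.92 N
C = 64.0/7.6 = 8.4211; K_W = (4C−1)/(4C−4)+0.615/C = 1.1741
τ_max = K_W·8FD/(πd³) = 1.1741·170.75 = 200.48 MPa
τ_max ≤ 233 MPa → acceptable

(a) 13 coils; (b) YES, τ_max = 200 MPa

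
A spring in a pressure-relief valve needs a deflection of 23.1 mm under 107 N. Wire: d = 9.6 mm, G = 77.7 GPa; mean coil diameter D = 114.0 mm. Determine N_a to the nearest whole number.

12

Required rate k = F/δ = 107/23.1 = 4.632 N/mm
N_a = Gd⁴/(8D³k) = (77.7×10³ × 9.6⁴)/(8 × 114.0³ × 4.632)
    = 6.59942e+08 / 5.49005e+07 = 12.02 → 12 coils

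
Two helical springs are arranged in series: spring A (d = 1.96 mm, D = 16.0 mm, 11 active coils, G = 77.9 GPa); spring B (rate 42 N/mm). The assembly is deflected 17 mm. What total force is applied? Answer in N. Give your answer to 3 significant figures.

50.4 N

k_A = Gd⁴/(8D³N_a) = (77.9×10³)(1.96⁴)/(8·16.0³·11) = 3.1895 N/mm
Series: 1/k_eq = 1/3.1895 + 1/42 = 0.33734; k_eq = 2.9644 N/mm
F = k_eq·δ = 2.9644·17 = 50.394 N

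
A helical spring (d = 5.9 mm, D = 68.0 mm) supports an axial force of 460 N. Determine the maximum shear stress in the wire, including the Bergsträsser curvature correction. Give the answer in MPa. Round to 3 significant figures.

Spring index C = D/d = 68.0/5.9 = 11.5254
K_B = (4C+2)/(4C−3) = 48.102/43.102 = 1.1160
τ₀ = 8FD/(πd³) = 8·460·68.0/(π·5.9³) = 250240/645.22 = 387.84 MPa
τ_max = K·τ₀ = 1.1160 × 387.84 = 432.83 MPa

433 MPa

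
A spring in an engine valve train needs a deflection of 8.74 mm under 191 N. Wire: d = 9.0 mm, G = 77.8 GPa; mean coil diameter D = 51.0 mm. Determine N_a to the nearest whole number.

Required rate k = F/δ = 191/8.74 = 21.854 N/mm
N_a = Gd⁴/(8D³k) = (77.8×10³ × 9.0⁴)/(8 × 51.0³ × 21.854)
    = 5.10446e+08 / 2.31912e+07 = 22.01 → 22 coils

22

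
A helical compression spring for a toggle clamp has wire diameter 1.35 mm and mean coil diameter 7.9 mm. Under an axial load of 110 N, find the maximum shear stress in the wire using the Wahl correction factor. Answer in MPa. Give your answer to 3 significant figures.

Spring index C = D/d = 7.9/1.35 = 5.8519
K_W = (4C−1)/(4C−4) + 0.615/C = 22.407/19.407 + 0.1051 = 1.2597
τ₀ = 8FD/(πd³) = 8·110·7.9/(π·1.35³) = 6952/7.7295 = 899.41 MPa
τ_max = K·τ₀ = 1.2597 × 899.41 = 1133 MPa

1130 MPa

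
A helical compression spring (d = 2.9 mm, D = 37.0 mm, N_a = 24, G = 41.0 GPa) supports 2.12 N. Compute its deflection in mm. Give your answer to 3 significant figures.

k = Gd⁴/(8D³N_a) = (41.0×10³)(2.9⁴)/(8·37.0³·24) = 0.29817 N/mm
δ = F/k = 2.12 / 0.29817 = 7.1099 mm

7.11 mm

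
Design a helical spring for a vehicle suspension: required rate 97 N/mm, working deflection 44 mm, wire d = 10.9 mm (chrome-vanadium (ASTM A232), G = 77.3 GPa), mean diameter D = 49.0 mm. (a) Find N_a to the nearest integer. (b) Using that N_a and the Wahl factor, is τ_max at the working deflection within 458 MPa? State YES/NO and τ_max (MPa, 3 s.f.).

N_a = Gd⁴/(8D³k) = (77.3×10³)(10.9⁴)/(8·49.0³·97) = 11.95 → N_a = 12
Actual rate k = Gd⁴/(8D³·12) = 96.611 N/mm
Working load F = kδ = 96.611·44 = 4250.9 N
C = 49.0/10.9 = 4.4954; K_W = (4C−1)/(4C−4)+0.615/C = 1.3514
τ_max = K_W·8FD/(πd³) = 1.3514·409.58 = 553.49 MPa
τ_max > 458 MPa → exceeds allowable

(a) 12 coils; (b) NO, τ_max = 553 MPa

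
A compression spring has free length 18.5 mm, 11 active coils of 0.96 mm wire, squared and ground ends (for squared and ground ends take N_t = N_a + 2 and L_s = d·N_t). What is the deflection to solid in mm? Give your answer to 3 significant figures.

6.02 mm

N_t = 13; L_s = 0.96·13 = 12.48 mm
δ_solid = L₀ − L_s = 18.5 − 12.48 = 6.02 mm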